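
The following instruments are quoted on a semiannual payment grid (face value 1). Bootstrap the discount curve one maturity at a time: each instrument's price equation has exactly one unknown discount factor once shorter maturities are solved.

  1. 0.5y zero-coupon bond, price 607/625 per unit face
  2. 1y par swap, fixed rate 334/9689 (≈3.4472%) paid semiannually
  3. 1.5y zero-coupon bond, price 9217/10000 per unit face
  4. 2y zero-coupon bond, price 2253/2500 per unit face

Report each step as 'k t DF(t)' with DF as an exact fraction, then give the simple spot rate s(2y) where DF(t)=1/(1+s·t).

step 1 [0.5y] zero: DF = P = 607/625 ≈ 0.971200
step 2 [1y] swap r/2=167/9689: DF=(1 − 167/9689·(0.971200))/(1+167/9689) = 4833/5000 ≈ 0.966600
step 3 [1.5y] zero: DF = P = 9217/10000 ≈ 0.921700
step 4 [2y] zero: DF = P = 2253/2500 ≈ 0.901200

1 1/2 607/625
2 1 4833/5000
3 3/2 9217/10000
4 2 2253/2500
s(2y) = (1/(2253/2500) − 1)/(2) = 247/4506 ≈ 5.4816%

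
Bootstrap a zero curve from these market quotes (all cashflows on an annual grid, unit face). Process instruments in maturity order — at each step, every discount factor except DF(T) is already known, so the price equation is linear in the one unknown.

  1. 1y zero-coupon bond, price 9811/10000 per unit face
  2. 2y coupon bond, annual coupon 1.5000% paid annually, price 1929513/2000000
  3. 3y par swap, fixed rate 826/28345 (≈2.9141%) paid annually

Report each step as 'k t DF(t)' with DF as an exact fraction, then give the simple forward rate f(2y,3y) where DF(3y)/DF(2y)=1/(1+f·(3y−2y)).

step 1 [1y] zero: DF = P = 9811/10000 ≈ 0.981100
step 2 [2y] bond c/1=3/200: DF=(1929513/2000000 − 3/200·(0.981100))/(1+3/200) = 117/125 ≈ 0.936000
step 3 [3y] swap r/1=826/28345: DF=(1 − 826/28345·(0.981100+0.936000))/(1+826/28345) = 4587/5000 ≈ 0.917400

1 1 9811/10000
2 2 117/125
3 3 4587/5000
f(2y,3y) = ((117/125)/(4587/5000) − 1)/(1) = 31/1529 ≈ 2.0275%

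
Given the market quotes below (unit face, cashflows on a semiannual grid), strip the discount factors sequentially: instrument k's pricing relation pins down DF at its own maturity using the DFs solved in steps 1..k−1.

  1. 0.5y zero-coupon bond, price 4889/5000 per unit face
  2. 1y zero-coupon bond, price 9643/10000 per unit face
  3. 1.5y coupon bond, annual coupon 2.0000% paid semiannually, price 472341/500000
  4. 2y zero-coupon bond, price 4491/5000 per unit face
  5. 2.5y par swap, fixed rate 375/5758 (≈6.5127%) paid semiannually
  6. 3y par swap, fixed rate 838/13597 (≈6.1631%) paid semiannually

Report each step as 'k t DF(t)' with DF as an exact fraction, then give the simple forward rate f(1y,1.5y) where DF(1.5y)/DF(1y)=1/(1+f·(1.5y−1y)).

1 1/2 4889/5000
2 1 9643/10000
3 3/2 9161/10000
4 2 4491/5000
5 5/2 17/20
6 3 2081/2500
f(1y,1.5y) = ((9643/10000)/(9161/10000) − 1)/(1/2) = 964/9161 ≈ 10.5229%

step 1 [0.5y] zero: DF = P = 4889/5000 ≈ 0.977800
step 2 [1y] zero: DF = P = 9643/10000 ≈ 0.964300
step 3 [1.5y] bond c/2=1/100: DF=(472341/500000 − 1/100·(0.977800+0.964300))/(1+1/100) = 9161/10000 ≈ 0.916100
step 4 [2y] zero: DF = P = 4491/5000 ≈ 0.898200
step 5 [2.5y] swap r/2=375/11516: DF=(1 − 375/11516·(0.977800+0.964300+0.916100+0.898200))/(1+375/11516) = 17/20 ≈ 0.850000
step 6 [3y] swap r/2=419/13597: DF=(1 − 419/13597·(0.977800+0.964300+0.916100+0.898200+0.850000))/(1+419/13597) = 2081/2500 ≈ 0.832400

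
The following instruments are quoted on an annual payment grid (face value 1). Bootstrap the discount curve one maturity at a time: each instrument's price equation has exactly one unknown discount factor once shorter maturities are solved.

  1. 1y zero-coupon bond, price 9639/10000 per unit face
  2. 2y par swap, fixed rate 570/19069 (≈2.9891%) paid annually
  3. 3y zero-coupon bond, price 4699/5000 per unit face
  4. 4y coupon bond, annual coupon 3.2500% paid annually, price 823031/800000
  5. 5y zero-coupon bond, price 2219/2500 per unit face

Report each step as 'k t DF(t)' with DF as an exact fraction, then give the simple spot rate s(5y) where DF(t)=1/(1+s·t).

step 1 [1y] zero: DF = P = 9639/10000 ≈ 0.963900
step 2 [2y] swap r/1=570/19069: DF=(1 − 570/19069·(0.963900))/(1+570/19069) = 943/1000 ≈ 0.943000
step 3 [3y] zero: DF = P = 4699/5000 ≈ 0.939800
step 4 [4y] bond c/1=13/400: DF=(823031/800000 − 13/400·(0.963900+0.943000+0.939800))/(1+13/400) = 2267/2500 ≈ 0.906800
step 5 [5y] zero: DF = P = 2219/2500 ≈ 0.887600

1 1 9639/10000
2 2 943/1000
3 3 4699/5000
4 4 2267/2500
5 5 2219/2500
s(5y) = (1/(2219/2500) − 1)/(5) = 281/11095 ≈ 2.5327%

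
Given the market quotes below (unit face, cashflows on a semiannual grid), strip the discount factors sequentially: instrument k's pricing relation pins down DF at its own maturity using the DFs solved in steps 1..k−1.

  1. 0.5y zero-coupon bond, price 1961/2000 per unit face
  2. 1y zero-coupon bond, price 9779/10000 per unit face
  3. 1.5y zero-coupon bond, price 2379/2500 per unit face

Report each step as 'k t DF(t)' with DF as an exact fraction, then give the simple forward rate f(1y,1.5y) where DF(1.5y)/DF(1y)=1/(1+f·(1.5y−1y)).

step 1 [0.5y] zero: DF = P = 1961/2000 ≈ 0.980500
step 2 [1y] zero: DF = P = 9779/10000 ≈ 0.977900
step 3 [1.5y] zero: DF = P = 2379/2500 ≈ 0.951600

1 1/2 1961/2000
2 1 9779/10000
3 3/2 2379/2500
f(1y,1.5y) = ((9779/10000)/(2379/2500) − 1)/(1/2) = 263/4758 ≈ 5.5275%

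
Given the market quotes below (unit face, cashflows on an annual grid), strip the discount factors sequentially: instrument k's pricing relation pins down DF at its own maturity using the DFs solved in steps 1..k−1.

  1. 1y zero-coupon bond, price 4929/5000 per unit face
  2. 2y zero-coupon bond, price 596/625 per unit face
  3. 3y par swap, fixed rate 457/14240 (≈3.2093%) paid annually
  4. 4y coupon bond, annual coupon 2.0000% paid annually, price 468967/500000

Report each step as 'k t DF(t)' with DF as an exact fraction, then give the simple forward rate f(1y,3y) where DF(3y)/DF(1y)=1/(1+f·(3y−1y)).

step 1 [1y] zero: DF = P = 4929/5000 ≈ 0.985800
step 2 [2y] zero: DF = P = 596/625 ≈ 0.953600
step 3 [3y] swap r/1=457/14240: DF=(1 − 457/14240·(0.985800+0.953600))/(1+457/14240) = 4543/5000 ≈ 0.908600
step 4 [4y] bond c/1=1/50: DF=(468967/500000 − 1/50·(0.985800+0.953600+0.908600))/(1+1/50) = 8637/10000 ≈ 0.863700

1 1 4929/5000
2 2 596/625
3 3 4543/5000
4 4 8637/10000
f(1y,3y) = ((4929/5000)/(4543/5000) − 1)/(2) = 193/4543 ≈ 4.2483%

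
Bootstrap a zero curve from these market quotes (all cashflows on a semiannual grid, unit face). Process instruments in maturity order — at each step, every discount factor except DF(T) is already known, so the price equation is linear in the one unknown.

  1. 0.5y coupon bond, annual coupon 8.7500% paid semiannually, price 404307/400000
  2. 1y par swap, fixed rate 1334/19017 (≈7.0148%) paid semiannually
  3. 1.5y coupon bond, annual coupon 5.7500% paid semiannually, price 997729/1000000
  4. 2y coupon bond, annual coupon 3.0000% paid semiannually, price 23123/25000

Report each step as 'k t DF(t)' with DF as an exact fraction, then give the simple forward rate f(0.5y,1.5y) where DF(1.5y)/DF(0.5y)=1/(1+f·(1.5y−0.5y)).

step 1 [0.5y] bond c/2=7/160: DF=(404307/400000 − 7/160·(0))/(1+7/160) = 2421/2500 ≈ 0.968400
step 2 [1y] swap r/2=667/19017: DF=(1 − 667/19017·(0.968400))/(1+667/19017) = 9333/10000 ≈ 0.933300
step 3 [1.5y] bond c/2=23/800: DF=(997729/1000000 − 23/800·(0.968400+0.933300))/(1+23/800) = 9167/10000 ≈ 0.916700
step 4 [2y] bond c/2=3/200: DF=(23123/25000 − 3/200·(0.968400+0.933300+0.916700))/(1+3/200) = 1087/1250 ≈ 0.869600

1 1/2 2421/2500
2 1 9333/10000
3 3/2 9167/10000
4 2 1087/1250
f(0.5y,1.5y) = ((2421/2500)/(9167/10000) − 1)/(1) = 517/9167 ≈ 5.6398%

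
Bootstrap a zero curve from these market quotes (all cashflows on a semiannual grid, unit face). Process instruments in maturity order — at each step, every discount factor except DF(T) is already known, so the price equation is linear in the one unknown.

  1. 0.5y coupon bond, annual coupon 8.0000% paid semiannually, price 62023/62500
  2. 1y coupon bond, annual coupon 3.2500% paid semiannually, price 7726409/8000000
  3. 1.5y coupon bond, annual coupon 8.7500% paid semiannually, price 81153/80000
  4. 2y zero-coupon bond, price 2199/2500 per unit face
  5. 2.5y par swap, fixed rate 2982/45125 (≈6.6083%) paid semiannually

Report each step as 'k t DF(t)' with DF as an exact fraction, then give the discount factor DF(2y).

step 1 [0.5y] bond c/2=1/25: DF=(62023/62500 − 1/25·(0))/(1+1/25) = 4771/5000 ≈ 0.954200
step 2 [1y] bond c/2=13/800: DF=(7726409/8000000 − 13/800·(0.954200))/(1+13/800) = 9351/10000 ≈ 0.935100
step 3 [1.5y] bond c/2=7/160: DF=(81153/80000 − 7/160·(0.954200+0.935100))/(1+7/160) = 8927/10000 ≈ 0.892700
step 4 [2y] zero: DF = P = 2199/2500 ≈ 0.879600
step 5 [2.5y] swap r/2=1491/45125: DF=(1 − 1491/45125·(0.954200+0.935100+0.892700+0.879600))/(1+1491/45125) = 8509/10000 ≈ 0.850900

1 1/2 4771/5000
2 1 9351/10000
3 3/2 8927/10000
4 2 2199/2500
5 5/2 8509/10000
DF(2y) = 2199/2500 ≈ 0.879600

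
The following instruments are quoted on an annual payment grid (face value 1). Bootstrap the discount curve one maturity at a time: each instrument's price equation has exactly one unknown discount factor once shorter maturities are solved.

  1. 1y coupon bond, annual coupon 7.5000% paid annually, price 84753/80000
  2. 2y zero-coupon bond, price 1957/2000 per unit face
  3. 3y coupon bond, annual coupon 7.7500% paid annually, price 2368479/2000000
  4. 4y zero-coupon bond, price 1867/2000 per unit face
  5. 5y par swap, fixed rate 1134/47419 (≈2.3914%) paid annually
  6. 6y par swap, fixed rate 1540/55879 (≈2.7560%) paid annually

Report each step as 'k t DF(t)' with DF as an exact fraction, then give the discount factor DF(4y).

1 1 1971/2000
2 2 1957/2000
3 3 4789/5000
4 4 1867/2000
5 5 4433/5000
6 6 423/500
DF(4y) = 1867/2000 ≈ 0.933500

step 1 [1y] bond c/1=3/40: DF=(84753/80000 − 3/40·(0))/(1+3/40) = 1971/2000 ≈ 0.985500
step 2 [2y] zero: DF = P = 1957/2000 ≈ 0.978500
step 3 [3y] bond c/1=31/400: DF=(2368479/2000000 − 31/400·(0.985500+0.978500))/(1+31/400) = 4789/5000 ≈ 0.957800
step 4 [4y] zero: DF = P = 1867/2000 ≈ 0.933500
step 5 [5y] swap r/1=1134/47419: DF=(1 − 1134/47419·(0.985500+0.978500+0.957800+0.933500))/(1+1134/47419) = 4433/5000 ≈ 0.886600
step 6 [6y] swap r/1=1540/55879: DF=(1 − 1540/55879·(0.985500+0.978500+0.957800+0.933500+0.886600))/(1+1540/55879) = 423/500 ≈ 0.846000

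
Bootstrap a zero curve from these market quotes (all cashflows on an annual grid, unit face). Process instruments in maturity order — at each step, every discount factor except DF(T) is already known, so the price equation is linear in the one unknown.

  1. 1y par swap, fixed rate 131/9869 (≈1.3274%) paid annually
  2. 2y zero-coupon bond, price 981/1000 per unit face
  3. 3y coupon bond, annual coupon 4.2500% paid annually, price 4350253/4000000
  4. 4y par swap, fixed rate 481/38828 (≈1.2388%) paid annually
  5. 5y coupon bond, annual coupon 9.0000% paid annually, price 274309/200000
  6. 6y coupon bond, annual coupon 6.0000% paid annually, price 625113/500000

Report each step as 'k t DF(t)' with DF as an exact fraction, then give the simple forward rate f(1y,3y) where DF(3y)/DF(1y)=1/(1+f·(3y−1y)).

1 1 9869/10000
2 2 981/1000
3 3 963/1000
4 4 9519/10000
5 5 9377/10000
6 6 4533/5000
f(1y,3y) = ((9869/10000)/(963/1000) − 1)/(2) = 239/19260 ≈ 1.2409%

step 1 [1y] swap r/1=131/9869: DF=(1 − 131/9869·(0))/(1+131/9869) = 9869/10000 ≈ 0.986900
step 2 [2y] zero: DF = P = 981/1000 ≈ 0.981000
step 3 [3y] bond c/1=17/400: DF=(4350253/4000000 − 17/400·(0.986900+0.981000))/(1+17/400) = 963/1000 ≈ 0.963000
step 4 [4y] swap r/1=481/38828: DF=(1 − 481/38828·(0.986900+0.981000+0.963000))/(1+481/38828) = 9519/10000 ≈ 0.951900
step 5 [5y] bond c/1=9/100: DF=(274309/200000 − 9/100·(0.986900+0.981000+0.963000+0.951900))/(1+9/100) = 9377/10000 ≈ 0.937700
step 6 [6y] bond c/1=3/50: DF=(625113/500000 − 3/50·(0.986900+0.981000+0.963000+0.951900+0.937700))/(1+3/50) = 4533/5000 ≈ 0.906600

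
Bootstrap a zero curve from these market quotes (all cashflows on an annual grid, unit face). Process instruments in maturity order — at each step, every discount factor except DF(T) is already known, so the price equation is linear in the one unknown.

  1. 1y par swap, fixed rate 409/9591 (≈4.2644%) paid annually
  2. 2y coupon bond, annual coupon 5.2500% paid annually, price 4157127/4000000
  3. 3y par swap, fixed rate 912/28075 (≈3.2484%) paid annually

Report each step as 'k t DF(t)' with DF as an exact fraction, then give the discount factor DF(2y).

step 1 [1y] swap r/1=409/9591: DF=(1 − 409/9591·(0))/(1+409/9591) = 9591/10000 ≈ 0.959100
step 2 [2y] bond c/1=21/400: DF=(4157127/4000000 − 21/400·(0.959100))/(1+21/400) = 2349/2500 ≈ 0.939600
step 3 [3y] swap r/1=912/28075: DF=(1 − 912/28075·(0.959100+0.939600))/(1+912/28075) = 568/625 ≈ 0.908800

1 1 9591/10000
2 2 2349/2500
3 3 568/625
DF(2y) = 2349/2500 ≈ 0.939600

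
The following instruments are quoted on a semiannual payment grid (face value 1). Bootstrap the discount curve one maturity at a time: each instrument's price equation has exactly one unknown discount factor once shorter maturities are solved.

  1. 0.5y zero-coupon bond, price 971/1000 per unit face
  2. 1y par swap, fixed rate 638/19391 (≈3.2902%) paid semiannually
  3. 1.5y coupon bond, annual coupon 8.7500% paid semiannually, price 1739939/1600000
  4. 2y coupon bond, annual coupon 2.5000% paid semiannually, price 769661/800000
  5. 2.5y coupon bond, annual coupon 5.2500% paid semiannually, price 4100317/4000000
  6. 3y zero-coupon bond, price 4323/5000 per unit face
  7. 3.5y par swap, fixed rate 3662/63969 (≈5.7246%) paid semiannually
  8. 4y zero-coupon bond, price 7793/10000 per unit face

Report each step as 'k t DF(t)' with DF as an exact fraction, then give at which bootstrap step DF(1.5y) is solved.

step 1 [0.5y] zero: DF = P = 971/1000 ≈ 0.971000
step 2 [1y] swap r/2=319/19391: DF=(1 − 319/19391·(0.971000))/(1+319/19391) = 9681/10000 ≈ 0.968100
step 3 [1.5y] bond c/2=7/160: DF=(1739939/1600000 − 7/160·(0.971000+0.968100))/(1+7/160) = 4803/5000 ≈ 0.960600
step 4 [2y] bond c/2=1/80: DF=(769661/800000 − 1/80·(0.971000+0.968100+0.960600))/(1+1/80) = 1143/1250 ≈ 0.914400
step 5 [2.5y] bond c/2=21/800: DF=(4100317/4000000 − 21/800·(0.971000+0.968100+0.960600+0.914400))/(1+21/800) = 9013/10000 ≈ 0.901300
step 6 [3y] zero: DF = P = 4323/5000 ≈ 0.864600
step 7 [3.5y] swap r/2=1831/63969: DF=(1 − 1831/63969·(0.971000+0.968100+0.960600+0.914400+0.901300+0.864600))/(1+1831/63969) = 8169/10000 ≈ 0.816900
step 8 [4y] zero: DF = P = 7793/10000 ≈ 0.779300

1 1/2 971/1000
2 1 9681/10000
3 3/2 4803/5000
4 2 1143/1250
5 5/2 9013/10000
6 3 4323/5000
7 7/2 8169/10000
8 4 7793/10000
DF(1.5y) is solved at step 3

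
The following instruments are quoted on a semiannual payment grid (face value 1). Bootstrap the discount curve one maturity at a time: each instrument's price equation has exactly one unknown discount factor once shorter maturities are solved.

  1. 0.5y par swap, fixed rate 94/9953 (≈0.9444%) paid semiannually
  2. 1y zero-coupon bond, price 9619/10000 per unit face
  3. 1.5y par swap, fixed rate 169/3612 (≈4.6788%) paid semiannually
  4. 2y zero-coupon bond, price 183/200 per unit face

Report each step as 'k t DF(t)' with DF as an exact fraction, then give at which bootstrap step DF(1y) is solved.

1 1/2 9953/10000
2 1 9619/10000
3 3/2 2331/2500
4 2 183/200
DF(1y) is solved at step 2

step 1 [0.5y] swap r/2=47/9953: DF=(1 − 47/9953·(0))/(1+47/9953) = 9953/10000 ≈ 0.995300
step 2 [1y] zero: DF = P = 9619/10000 ≈ 0.961900
step 3 [1.5y] swap r/2=169/7224: DF=(1 − 169/7224·(0.995300+0.961900))/(1+169/7224) = 2331/2500 ≈ 0.932400
step 4 [2y] zero: DF = P = 183/200 ≈ 0.915000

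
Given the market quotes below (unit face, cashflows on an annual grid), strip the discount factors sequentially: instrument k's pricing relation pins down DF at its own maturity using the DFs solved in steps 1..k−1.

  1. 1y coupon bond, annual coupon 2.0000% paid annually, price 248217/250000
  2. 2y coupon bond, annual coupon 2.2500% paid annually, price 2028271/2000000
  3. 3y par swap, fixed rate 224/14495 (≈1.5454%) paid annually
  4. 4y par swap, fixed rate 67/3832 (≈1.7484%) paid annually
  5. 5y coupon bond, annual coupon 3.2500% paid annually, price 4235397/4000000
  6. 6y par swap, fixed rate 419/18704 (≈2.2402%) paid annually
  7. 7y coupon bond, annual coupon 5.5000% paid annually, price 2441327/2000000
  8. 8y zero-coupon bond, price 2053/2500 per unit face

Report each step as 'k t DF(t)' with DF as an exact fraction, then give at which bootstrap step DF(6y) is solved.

step 1 [1y] bond c/1=1/50: DF=(248217/250000 − 1/50·(0))/(1+1/50) = 4867/5000 ≈ 0.973400
step 2 [2y] bond c/1=9/400: DF=(2028271/2000000 − 9/400·(0.973400))/(1+9/400) = 1213/1250 ≈ 0.970400
step 3 [3y] swap r/1=224/14495: DF=(1 − 224/14495·(0.973400+0.970400))/(1+224/14495) = 597/625 ≈ 0.955200
step 4 [4y] swap r/1=67/3832: DF=(1 − 67/3832·(0.973400+0.970400+0.955200))/(1+67/3832) = 933/1000 ≈ 0.933000
step 5 [5y] bond c/1=13/400: DF=(4235397/4000000 − 13/400·(0.973400+0.970400+0.955200+0.933000))/(1+13/400) = 9049/10000 ≈ 0.904900
step 6 [6y] swap r/1=419/18704: DF=(1 − 419/18704·(0.973400+0.970400+0.955200+0.933000+0.904900))/(1+419/18704) = 8743/10000 ≈ 0.874300
step 7 [7y] bond c/1=11/200: DF=(2441327/2000000 − 11/200·(0.973400+0.970400+0.955200+0.933000+0.904900+0.874300))/(1+11/200) = 1729/2000 ≈ 0.864500
step 8 [8y] zero: DF = P = 2053/2500 ≈ 0.821200

1 1 4867/5000
2 2 1213/1250
3 3 597/625
4 4 933/1000
5 5 9049/10000
6 6 8743/10000
7 7 1729/2000
8 8 2053/2500
DF(6y) is solved at step 6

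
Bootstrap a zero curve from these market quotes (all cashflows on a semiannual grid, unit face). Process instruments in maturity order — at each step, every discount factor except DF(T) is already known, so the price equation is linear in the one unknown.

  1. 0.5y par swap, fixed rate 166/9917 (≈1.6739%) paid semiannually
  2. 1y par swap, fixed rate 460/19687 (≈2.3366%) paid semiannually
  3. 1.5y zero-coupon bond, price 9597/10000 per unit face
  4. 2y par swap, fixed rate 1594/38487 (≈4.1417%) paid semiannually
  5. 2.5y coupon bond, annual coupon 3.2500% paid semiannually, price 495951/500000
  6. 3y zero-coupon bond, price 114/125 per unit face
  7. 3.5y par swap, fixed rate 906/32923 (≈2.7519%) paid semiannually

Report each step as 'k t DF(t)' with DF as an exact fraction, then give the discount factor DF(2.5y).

step 1 [0.5y] swap r/2=83/9917: DF=(1 − 83/9917·(0))/(1+83/9917) = 9917/10000 ≈ 0.991700
step 2 [1y] swap r/2=230/19687: DF=(1 − 230/19687·(0.991700))/(1+230/19687) = 977/1000 ≈ 0.977000
step 3 [1.5y] zero: DF = P = 9597/10000 ≈ 0.959700
step 4 [2y] swap r/2=797/38487: DF=(1 − 797/38487·(0.991700+0.977000+0.959700))/(1+797/38487) = 9203/10000 ≈ 0.920300
step 5 [2.5y] bond c/2=13/800: DF=(495951/500000 − 13/800·(0.991700+0.977000+0.959700+0.920300))/(1+13/800) = 1829/2000 ≈ 0.914500
step 6 [3y] zero: DF = P = 114/125 ≈ 0.912000
step 7 [3.5y] swap r/2=453/32923: DF=(1 − 453/32923·(0.991700+0.977000+0.959700+0.920300+0.914500+0.912000))/(1+453/32923) = 4547/5000 ≈ 0.909400

1 1/2 9917/10000
2 1 977/1000
3 3/2 9597/10000
4 2 9203/10000
5 5/2 1829/2000
6 3 114/125
7 7/2 4547/5000
DF(2.5y) = 1829/2000 ≈ 0.914500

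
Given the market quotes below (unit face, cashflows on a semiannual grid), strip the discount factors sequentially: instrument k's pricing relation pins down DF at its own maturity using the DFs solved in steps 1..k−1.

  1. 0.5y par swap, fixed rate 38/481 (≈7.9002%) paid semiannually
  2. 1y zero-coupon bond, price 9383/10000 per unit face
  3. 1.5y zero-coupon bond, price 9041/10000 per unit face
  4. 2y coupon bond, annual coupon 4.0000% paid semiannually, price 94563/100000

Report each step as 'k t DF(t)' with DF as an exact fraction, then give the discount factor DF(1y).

step 1 [0.5y] swap r/2=19/481: DF=(1 − 19/481·(0))/(1+19/481) = 481/500 ≈ 0.962000
step 2 [1y] zero: DF = P = 9383/10000 ≈ 0.938300
step 3 [1.5y] zero: DF = P = 9041/10000 ≈ 0.904100
step 4 [2y] bond c/2=1/50: DF=(94563/100000 − 1/50·(0.962000+0.938300+0.904100))/(1+1/50) = 8721/10000 ≈ 0.872100

1 1/2 481/500
2 1 9383/10000
3 3/2 9041/10000
4 2 8721/10000
DF(1y) = 9383/10000 ≈ 0.938300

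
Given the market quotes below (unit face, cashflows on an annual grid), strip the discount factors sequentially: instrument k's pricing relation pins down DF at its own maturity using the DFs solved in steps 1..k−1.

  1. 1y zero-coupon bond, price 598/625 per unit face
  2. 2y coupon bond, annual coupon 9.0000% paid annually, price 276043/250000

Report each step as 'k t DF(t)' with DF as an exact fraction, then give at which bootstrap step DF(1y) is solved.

step 1 [1y] zero: DF = P = 598/625 ≈ 0.956800
step 2 [2y] bond c/1=9/100: DF=(276043/250000 − 9/100·(0.956800))/(1+9/100) = 467/500 ≈ 0.934000

1 1 598/625
2 2 467/500
DF(1y) is solved at step 1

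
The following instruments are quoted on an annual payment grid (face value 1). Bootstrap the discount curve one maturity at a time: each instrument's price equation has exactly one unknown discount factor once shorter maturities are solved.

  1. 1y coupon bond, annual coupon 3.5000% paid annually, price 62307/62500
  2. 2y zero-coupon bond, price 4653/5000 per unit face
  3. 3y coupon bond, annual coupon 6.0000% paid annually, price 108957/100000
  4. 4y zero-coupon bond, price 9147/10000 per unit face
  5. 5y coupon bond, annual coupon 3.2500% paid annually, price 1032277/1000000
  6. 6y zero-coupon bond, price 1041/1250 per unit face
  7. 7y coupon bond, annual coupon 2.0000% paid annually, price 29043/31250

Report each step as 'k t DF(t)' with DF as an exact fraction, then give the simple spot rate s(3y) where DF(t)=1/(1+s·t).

step 1 [1y] bond c/1=7/200: DF=(62307/62500 − 7/200·(0))/(1+7/200) = 602/625 ≈ 0.963200
step 2 [2y] zero: DF = P = 4653/5000 ≈ 0.930600
step 3 [3y] bond c/1=3/50: DF=(108957/100000 − 3/50·(0.963200+0.930600))/(1+3/50) = 9207/10000 ≈ 0.920700
step 4 [4y] zero: DF = P = 9147/10000 ≈ 0.914700
step 5 [5y] bond c/1=13/400: DF=(1032277/1000000 − 13/400·(0.963200+0.930600+0.920700+0.914700))/(1+13/400) = 1103/1250 ≈ 0.882400
step 6 [6y] zero: DF = P = 1041/1250 ≈ 0.832800
step 7 [7y] bond c/1=1/50: DF=(29043/31250 − 1/50·(0.963200+0.930600+0.920700+0.914700+0.882400+0.832800))/(1+1/50) = 2011/2500 ≈ 0.804400

1 1 602/625
2 2 4653/5000
3 3 9207/10000
4 4 9147/10000
5 5 1103/1250
6 6 1041/1250
7 7 2011/2500
s(3y) = (1/(9207/10000) − 1)/(3) = 793/27621 ≈ 2.8710%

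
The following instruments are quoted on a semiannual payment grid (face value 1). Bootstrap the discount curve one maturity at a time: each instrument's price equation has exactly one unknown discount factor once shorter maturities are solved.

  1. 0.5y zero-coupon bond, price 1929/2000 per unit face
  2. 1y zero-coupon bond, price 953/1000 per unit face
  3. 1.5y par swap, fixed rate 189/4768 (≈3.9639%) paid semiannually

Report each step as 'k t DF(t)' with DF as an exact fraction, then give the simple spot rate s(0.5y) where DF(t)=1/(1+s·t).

step 1 [0.5y] zero: DF = P = 1929/2000 ≈ 0.964500
step 2 [1y] zero: DF = P = 953/1000 ≈ 0.953000
step 3 [1.5y] swap r/2=189/9536: DF=(1 − 189/9536·(0.964500+0.953000))/(1+189/9536) = 9433/10000 ≈ 0.943300

1 1/2 1929/2000
2 1 953/1000
3 3/2 9433/10000
s(0.5y) = (1/(1929/2000) − 1)/(1/2) = 142/1929 ≈ 7.3613%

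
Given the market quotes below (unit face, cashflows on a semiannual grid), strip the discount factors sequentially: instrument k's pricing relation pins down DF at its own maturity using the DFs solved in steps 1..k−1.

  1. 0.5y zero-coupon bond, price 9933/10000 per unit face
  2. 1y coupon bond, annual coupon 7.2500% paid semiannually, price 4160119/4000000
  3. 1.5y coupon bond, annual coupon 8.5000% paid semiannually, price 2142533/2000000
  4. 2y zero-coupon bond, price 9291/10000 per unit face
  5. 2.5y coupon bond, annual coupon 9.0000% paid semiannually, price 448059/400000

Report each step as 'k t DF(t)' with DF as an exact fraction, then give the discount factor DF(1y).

step 1 [0.5y] zero: DF = P = 9933/10000 ≈ 0.993300
step 2 [1y] bond c/2=29/800: DF=(4160119/4000000 − 29/800·(0.993300))/(1+29/800) = 9689/10000 ≈ 0.968900
step 3 [1.5y] bond c/2=17/400: DF=(2142533/2000000 − 17/400·(0.993300+0.968900))/(1+17/400) = 2369/2500 ≈ 0.947600
step 4 [2y] zero: DF = P = 9291/10000 ≈ 0.929100
step 5 [2.5y] bond c/2=9/200: DF=(448059/400000 − 9/200·(0.993300+0.968900+0.947600+0.929100))/(1+9/200) = 4533/5000 ≈ 0.906600

1 1/2 9933/10000
2 1 9689/10000
3 3/2 2369/2500
4 2 9291/10000
5 5/2 4533/5000
DF(1y) = 9689/10000 ≈ 0.968900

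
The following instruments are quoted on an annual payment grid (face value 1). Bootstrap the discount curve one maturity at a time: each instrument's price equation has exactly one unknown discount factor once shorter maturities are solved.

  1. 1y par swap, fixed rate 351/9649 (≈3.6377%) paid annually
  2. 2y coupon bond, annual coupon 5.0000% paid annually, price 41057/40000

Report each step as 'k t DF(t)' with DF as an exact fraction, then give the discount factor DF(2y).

1 1 9649/10000
2 2 2329/2500
DF(2y) = 2329/2500 ≈ 0.931600

step 1 [1y] swap r/1=351/9649: DF=(1 − 351/9649·(0))/(1+351/9649) = 9649/10000 ≈ 0.964900
step 2 [2y] bond c/1=1/20: DF=(41057/40000 − 1/20·(0.964900))/(1+1/20) = 2329/2500 ≈ 0.931600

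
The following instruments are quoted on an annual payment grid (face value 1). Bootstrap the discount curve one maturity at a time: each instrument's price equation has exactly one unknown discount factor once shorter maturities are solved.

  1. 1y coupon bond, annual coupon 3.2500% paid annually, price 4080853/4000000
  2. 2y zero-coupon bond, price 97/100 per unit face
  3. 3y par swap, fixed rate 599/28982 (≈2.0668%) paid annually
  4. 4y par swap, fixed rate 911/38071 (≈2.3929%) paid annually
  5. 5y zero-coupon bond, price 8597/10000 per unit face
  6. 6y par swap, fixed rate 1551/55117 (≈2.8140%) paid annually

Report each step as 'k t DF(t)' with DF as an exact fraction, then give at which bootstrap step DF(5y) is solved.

1 1 9881/10000
2 2 97/100
3 3 9401/10000
4 4 9089/10000
5 5 8597/10000
6 6 8449/10000
DF(5y) is solved at step 5

step 1 [1y] bond c/1=13/400: DF=(4080853/4000000 − 13/400·(0))/(1+13/400) = 9881/10000 ≈ 0.988100
step 2 [2y] zero: DF = P = 97/100 ≈ 0.970000
step 3 [3y] swap r/1=599/28982: DF=(1 − 599/28982·(0.988100+0.970000))/(1+599/28982) = 9401/10000 ≈ 0.940100
step 4 [4y] swap r/1=911/38071: DF=(1 − 911/38071·(0.988100+0.970000+0.940100))/(1+911/38071) = 9089/10000 ≈ 0.908900
step 5 [5y] zero: DF = P = 8597/10000 ≈ 0.859700
step 6 [6y] swap r/1=1551/55117: DF=(1 − 1551/55117·(0.988100+0.970000+0.940100+0.908900+0.859700))/(1+1551/55117) = 8449/10000 ≈ 0.844900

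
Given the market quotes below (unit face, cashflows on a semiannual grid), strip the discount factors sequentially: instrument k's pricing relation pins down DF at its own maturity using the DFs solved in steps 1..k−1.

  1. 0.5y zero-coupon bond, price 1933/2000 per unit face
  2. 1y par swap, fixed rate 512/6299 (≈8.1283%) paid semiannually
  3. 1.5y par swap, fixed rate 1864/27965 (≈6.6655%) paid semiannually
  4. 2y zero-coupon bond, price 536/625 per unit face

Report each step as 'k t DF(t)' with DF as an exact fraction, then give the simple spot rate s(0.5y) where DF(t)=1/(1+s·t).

step 1 [0.5y] zero: DF = P = 1933/2000 ≈ 0.966500
step 2 [1y] swap r/2=256/6299: DF=(1 − 256/6299·(0.966500))/(1+256/6299) = 577/625 ≈ 0.923200
step 3 [1.5y] swap r/2=932/27965: DF=(1 − 932/27965·(0.966500+0.923200))/(1+932/27965) = 2267/2500 ≈ 0.906800
step 4 [2y] zero: DF = P = 536/625 ≈ 0.857600

1 1/2 1933/2000
2 1 577/625
3 3/2 2267/2500
4 2 536/625
s(0.5y) = (1/(1933/2000) − 1)/(1/2) = 134/1933 ≈ 6.9322%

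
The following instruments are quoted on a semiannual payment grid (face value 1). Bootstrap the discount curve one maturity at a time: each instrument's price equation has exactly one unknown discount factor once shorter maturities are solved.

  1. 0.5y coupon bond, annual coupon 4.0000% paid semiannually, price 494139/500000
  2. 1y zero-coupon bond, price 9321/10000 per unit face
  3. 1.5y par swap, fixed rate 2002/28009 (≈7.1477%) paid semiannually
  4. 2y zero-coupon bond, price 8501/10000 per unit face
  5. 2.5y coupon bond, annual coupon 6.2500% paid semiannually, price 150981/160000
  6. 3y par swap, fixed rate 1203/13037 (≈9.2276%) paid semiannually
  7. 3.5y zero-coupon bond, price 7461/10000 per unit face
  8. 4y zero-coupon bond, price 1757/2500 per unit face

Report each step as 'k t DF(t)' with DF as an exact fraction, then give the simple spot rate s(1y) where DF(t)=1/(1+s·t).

step 1 [0.5y] bond c/2=1/50: DF=(494139/500000 − 1/50·(0))/(1+1/50) = 9689/10000 ≈ 0.968900
step 2 [1y] zero: DF = P = 9321/10000 ≈ 0.932100
step 3 [1.5y] swap r/2=1001/28009: DF=(1 − 1001/28009·(0.968900+0.932100))/(1+1001/28009) = 8999/10000 ≈ 0.899900
step 4 [2y] zero: DF = P = 8501/10000 ≈ 0.850100
step 5 [2.5y] bond c/2=1/32: DF=(150981/160000 − 1/32·(0.968900+0.932100+0.899900+0.850100))/(1+1/32) = 2011/2500 ≈ 0.804400
step 6 [3y] swap r/2=1203/26074: DF=(1 − 1203/26074·(0.968900+0.932100+0.899900+0.850100+0.804400))/(1+1203/26074) = 3797/5000 ≈ 0.759400
step 7 [3.5y] zero: DF = P = 7461/10000 ≈ 0.746100
step 8 [4y] zero: DF = P = 1757/2500 ≈ 0.702800

1 1/2 9689/10000
2 1 9321/10000
3 3/2 8999/10000
4 2 8501/10000
5 5/2 2011/2500
6 3 3797/5000
7 7/2 7461/10000
8 4 1757/2500
s(1y) = (1/(9321/10000) − 1)/(1) = 679/9321 ≈ 7.2846%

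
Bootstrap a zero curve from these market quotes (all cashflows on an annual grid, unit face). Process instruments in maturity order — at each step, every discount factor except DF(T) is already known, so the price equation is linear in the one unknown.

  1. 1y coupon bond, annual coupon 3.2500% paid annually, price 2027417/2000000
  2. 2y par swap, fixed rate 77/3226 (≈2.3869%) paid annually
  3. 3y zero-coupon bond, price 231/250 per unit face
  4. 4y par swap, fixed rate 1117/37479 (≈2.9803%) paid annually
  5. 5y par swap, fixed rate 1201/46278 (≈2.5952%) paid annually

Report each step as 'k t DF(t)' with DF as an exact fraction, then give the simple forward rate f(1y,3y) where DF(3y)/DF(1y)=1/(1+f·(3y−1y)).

1 1 4909/5000
2 2 4769/5000
3 3 231/250
4 4 8883/10000
5 5 8799/10000
f(1y,3y) = ((4909/5000)/(231/250) − 1)/(2) = 289/9240 ≈ 3.1277%

step 1 [1y] bond c/1=13/400: DF=(2027417/2000000 − 13/400·(0))/(1+13/400) = 4909/5000 ≈ 0.981800
step 2 [2y] swap r/1=77/3226: DF=(1 − 77/3226·(0.981800))/(1+77/3226) = 4769/5000 ≈ 0.953800
step 3 [3y] zero: DF = P = 231/250 ≈ 0.924000
step 4 [4y] swap r/1=1117/37479: DF=(1 − 1117/37479·(0.981800+0.953800+0.924000))/(1+1117/37479) = 8883/10000 ≈ 0.888300
step 5 [5y] swap r/1=1201/46278: DF=(1 − 1201/46278·(0.981800+0.953800+0.924000+0.888300))/(1+1201/46278) = 8799/10000 ≈ 0.879900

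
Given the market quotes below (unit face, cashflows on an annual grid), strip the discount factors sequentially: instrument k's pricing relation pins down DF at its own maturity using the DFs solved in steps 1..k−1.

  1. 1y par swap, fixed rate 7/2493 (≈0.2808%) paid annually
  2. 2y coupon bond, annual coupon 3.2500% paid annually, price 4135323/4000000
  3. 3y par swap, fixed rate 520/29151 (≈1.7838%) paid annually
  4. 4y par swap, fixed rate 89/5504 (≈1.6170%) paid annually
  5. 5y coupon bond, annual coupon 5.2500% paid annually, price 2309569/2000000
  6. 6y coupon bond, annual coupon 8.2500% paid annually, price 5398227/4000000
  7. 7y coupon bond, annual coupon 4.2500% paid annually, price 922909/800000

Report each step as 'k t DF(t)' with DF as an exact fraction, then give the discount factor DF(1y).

1 1 2493/2500
2 2 9699/10000
3 3 237/250
4 4 9377/10000
5 5 181/200
6 6 8841/10000
7 7 4383/5000
DF(1y) = 2493/2500 ≈ 0.997200

step 1 [1y] swap r/1=7/2493: DF=(1 − 7/2493·(0))/(1+7/2493) = 2493/2500 ≈ 0.997200
step 2 [2y] bond c/1=13/400: DF=(4135323/4000000 − 13/400·(0.997200))/(1+13/400) = 9699/10000 ≈ 0.969900
step 3 [3y] swap r/1=520/29151: DF=(1 − 520/29151·(0.997200+0.969900))/(1+520/29151) = 237/250 ≈ 0.948000
step 4 [4y] swap r/1=89/5504: DF=(1 − 89/5504·(0.997200+0.969900+0.948000))/(1+89/5504) = 9377/10000 ≈ 0.937700
step 5 [5y] bond c/1=21/400: DF=(2309569/2000000 − 21/400·(0.997200+0.969900+0.948000+0.937700))/(1+21/400) = 181/200 ≈ 0.905000
step 6 [6y] bond c/1=33/400: DF=(5398227/4000000 − 33/400·(0.997200+0.969900+0.948000+0.937700+0.905000))/(1+33/400) = 8841/10000 ≈ 0.884100
step 7 [7y] bond c/1=17/400: DF=(922909/800000 − 17/400·(0.997200+0.969900+0.948000+0.937700+0.905000+0.884100))/(1+17/400) = 4383/5000 ≈ 0.876600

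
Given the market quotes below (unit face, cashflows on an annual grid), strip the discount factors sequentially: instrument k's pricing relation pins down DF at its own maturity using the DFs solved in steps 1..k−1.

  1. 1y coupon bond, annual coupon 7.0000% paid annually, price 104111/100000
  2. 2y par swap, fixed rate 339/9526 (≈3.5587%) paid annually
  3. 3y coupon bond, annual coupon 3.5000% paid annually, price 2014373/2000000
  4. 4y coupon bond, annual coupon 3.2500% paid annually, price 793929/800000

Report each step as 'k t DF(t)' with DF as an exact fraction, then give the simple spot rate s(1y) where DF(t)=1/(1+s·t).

1 1 973/1000
2 2 4661/5000
3 3 9087/10000
4 4 4363/5000
s(1y) = (1/(973/1000) − 1)/(1) = 27/973 ≈ 2.7749%

step 1 [1y] bond c/1=7/100: DF=(104111/100000 − 7/100·(0))/(1+7/100) = 973/1000 ≈ 0.973000
step 2 [2y] swap r/1=339/9526: DF=(1 − 339/9526·(0.973000))/(1+339/9526) = 4661/5000 ≈ 0.932200
step 3 [3y] bond c/1=7/200: DF=(2014373/2000000 − 7/200·(0.973000+0.932200))/(1+7/200) = 9087/10000 ≈ 0.908700
step 4 [4y] bond c/1=13/400: DF=(793929/800000 − 13/400·(0.973000+0.932200+0.908700))/(1+13/400) = 4363/5000 ≈ 0.872600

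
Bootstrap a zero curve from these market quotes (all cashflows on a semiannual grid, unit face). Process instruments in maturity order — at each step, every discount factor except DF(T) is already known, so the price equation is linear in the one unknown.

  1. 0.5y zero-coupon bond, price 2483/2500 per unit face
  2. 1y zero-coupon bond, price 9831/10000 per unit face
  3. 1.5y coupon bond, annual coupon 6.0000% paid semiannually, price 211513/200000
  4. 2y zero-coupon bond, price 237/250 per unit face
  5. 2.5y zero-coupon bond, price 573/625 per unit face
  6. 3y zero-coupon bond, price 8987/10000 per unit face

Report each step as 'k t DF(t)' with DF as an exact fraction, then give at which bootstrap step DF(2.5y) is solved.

1 1/2 2483/2500
2 1 9831/10000
3 3/2 2423/2500
4 2 237/250
5 5/2 573/625
6 3 8987/10000
DF(2.5y) is solved at step 5

step 1 [0.5y] zero: DF = P = 2483/2500 ≈ 0.993200
step 2 [1y] zero: DF = P = 9831/10000 ≈ 0.983100
step 3 [1.5y] bond c/2=3/100: DF=(211513/200000 − 3/100·(0.993200+0.983100))/(1+3/100) = 2423/2500 ≈ 0.969200
step 4 [2y] zero: DF = P = 237/250 ≈ 0.948000
step 5 [2.5y] zero: DF = P = 573/625 ≈ 0.916800
step 6 [3y] zero: DF = P = 8987/10000 ≈ 0.898700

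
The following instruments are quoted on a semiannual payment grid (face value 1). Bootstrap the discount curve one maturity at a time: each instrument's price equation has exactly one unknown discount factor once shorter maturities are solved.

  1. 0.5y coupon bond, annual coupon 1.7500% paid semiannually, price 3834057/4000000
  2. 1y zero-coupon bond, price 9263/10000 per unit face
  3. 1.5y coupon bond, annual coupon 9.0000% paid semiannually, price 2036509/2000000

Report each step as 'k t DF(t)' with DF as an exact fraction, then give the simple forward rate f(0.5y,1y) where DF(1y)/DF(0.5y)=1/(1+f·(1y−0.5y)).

1 1/2 4751/5000
2 1 9263/10000
3 3/2 1117/1250
f(0.5y,1y) = ((4751/5000)/(9263/10000) − 1)/(1/2) = 478/9263 ≈ 5.1603%

step 1 [0.5y] bond c/2=7/800: DF=(3834057/4000000 − 7/800·(0))/(1+7/800) = 4751/5000 ≈ 0.950200
step 2 [1y] zero: DF = P = 9263/10000 ≈ 0.926300
step 3 [1.5y] bond c/2=9/200: DF=(2036509/2000000 − 9/200·(0.950200+0.926300))/(1+9/200) = 1117/1250 ≈ 0.893600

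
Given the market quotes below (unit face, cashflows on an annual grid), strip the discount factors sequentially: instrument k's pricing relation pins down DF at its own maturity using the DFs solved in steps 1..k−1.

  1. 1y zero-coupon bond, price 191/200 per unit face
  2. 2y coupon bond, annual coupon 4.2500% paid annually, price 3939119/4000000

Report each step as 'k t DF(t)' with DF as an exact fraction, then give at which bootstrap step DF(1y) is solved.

1 1 191/200
2 2 9057/10000
DF(1y) is solved at step 1

step 1 [1y] zero: DF = P = 191/200 ≈ 0.955000
step 2 [2y] bond c/1=17/400: DF=(3939119/4000000 − 17/400·(0.955000))/(1+17/400) = 9057/10000 ≈ 0.905700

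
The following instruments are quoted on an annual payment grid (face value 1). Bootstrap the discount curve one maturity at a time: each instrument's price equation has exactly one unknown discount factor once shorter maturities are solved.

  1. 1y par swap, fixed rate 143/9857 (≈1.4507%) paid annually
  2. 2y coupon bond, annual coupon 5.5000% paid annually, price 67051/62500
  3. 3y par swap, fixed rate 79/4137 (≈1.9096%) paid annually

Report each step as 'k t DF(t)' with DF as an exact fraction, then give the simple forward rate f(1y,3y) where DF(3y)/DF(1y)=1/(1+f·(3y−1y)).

step 1 [1y] swap r/1=143/9857: DF=(1 − 143/9857·(0))/(1+143/9857) = 9857/10000 ≈ 0.985700
step 2 [2y] bond c/1=11/200: DF=(67051/62500 − 11/200·(0.985700))/(1+11/200) = 1931/2000 ≈ 0.965500
step 3 [3y] swap r/1=79/4137: DF=(1 − 79/4137·(0.985700+0.965500))/(1+79/4137) = 9447/10000 ≈ 0.944700

1 1 9857/10000
2 2 1931/2000
3 3 9447/10000
f(1y,3y) = ((9857/10000)/(9447/10000) − 1)/(2) = 205/9447 ≈ 2.1700%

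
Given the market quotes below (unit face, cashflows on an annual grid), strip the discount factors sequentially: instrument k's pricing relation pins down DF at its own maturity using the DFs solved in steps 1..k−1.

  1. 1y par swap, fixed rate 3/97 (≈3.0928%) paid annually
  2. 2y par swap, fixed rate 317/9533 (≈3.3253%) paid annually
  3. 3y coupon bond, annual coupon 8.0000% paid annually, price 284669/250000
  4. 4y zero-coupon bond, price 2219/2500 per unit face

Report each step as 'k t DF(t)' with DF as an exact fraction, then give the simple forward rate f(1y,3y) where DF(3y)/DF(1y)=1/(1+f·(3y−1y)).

step 1 [1y] swap r/1=3/97: DF=(1 − 3/97·(0))/(1+3/97) = 97/100 ≈ 0.970000
step 2 [2y] swap r/1=317/9533: DF=(1 − 317/9533·(0.970000))/(1+317/9533) = 4683/5000 ≈ 0.936600
step 3 [3y] bond c/1=2/25: DF=(284669/250000 − 2/25·(0.970000+0.936600))/(1+2/25) = 9131/10000 ≈ 0.913100
step 4 [4y] zero: DF = P = 2219/2500 ≈ 0.887600

1 1 97/100
2 2 4683/5000
3 3 9131/10000
4 4 2219/2500
f(1y,3y) = ((97/100)/(9131/10000) − 1)/(2) = 569/18262 ≈ 3.1158%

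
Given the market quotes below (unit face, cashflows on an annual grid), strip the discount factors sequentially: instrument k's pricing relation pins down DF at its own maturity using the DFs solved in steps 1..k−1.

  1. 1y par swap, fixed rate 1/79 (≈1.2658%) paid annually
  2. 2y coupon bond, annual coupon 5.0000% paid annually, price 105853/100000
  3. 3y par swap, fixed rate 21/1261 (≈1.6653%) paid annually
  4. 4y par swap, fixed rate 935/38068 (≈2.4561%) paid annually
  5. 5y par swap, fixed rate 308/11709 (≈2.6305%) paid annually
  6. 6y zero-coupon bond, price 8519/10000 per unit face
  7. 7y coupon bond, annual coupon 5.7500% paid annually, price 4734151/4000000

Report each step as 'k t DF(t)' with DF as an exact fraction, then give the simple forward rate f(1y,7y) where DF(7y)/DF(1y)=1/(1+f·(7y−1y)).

step 1 [1y] swap r/1=1/79: DF=(1 − 1/79·(0))/(1+1/79) = 79/80 ≈ 0.987500
step 2 [2y] bond c/1=1/20: DF=(105853/100000 − 1/20·(0.987500))/(1+1/20) = 9611/10000 ≈ 0.961100
step 3 [3y] swap r/1=21/1261: DF=(1 − 21/1261·(0.987500+0.961100))/(1+21/1261) = 9517/10000 ≈ 0.951700
step 4 [4y] swap r/1=935/38068: DF=(1 − 935/38068·(0.987500+0.961100+0.951700))/(1+935/38068) = 1813/2000 ≈ 0.906500
step 5 [5y] swap r/1=308/11709: DF=(1 − 308/11709·(0.987500+0.961100+0.951700+0.906500))/(1+308/11709) = 548/625 ≈ 0.876800
step 6 [6y] zero: DF = P = 8519/10000 ≈ 0.851900
step 7 [7y] bond c/1=23/400: DF=(4734151/4000000 − 23/400·(0.987500+0.961100+0.951700+0.906500+0.876800+0.851900))/(1+23/400) = 4091/5000 ≈ 0.818200

1 1 79/80
2 2 9611/10000
3 3 9517/10000
4 4 1813/2000
5 5 548/625
6 6 8519/10000
7 7 4091/5000
f(1y,7y) = ((79/80)/(4091/5000) − 1)/(6) = 1693/49092 ≈ 3.4486%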